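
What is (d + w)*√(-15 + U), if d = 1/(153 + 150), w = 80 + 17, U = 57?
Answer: 29392*√42/303 ≈ 628.65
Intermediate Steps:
w = 97
d = 1/303 ≈ 0.0033003
(d + w)*√(-15 + U) = (1/303 + 97)*√(-15 + 57) = 29392*√42/303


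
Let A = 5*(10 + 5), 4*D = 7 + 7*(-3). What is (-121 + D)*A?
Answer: -18675/2 ≈ -9337.5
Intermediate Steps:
D = -7/2 (D = (7 + 7*(-3))/4 = (7 - 21)/4 = (1/4)*(-14) = -7/2 ≈ -3.5000)
A = 75 (A = 5*15 = 75)
(-121 + D)*A = (-121 - 7/2)*75 = -249/2*75 = -18675/2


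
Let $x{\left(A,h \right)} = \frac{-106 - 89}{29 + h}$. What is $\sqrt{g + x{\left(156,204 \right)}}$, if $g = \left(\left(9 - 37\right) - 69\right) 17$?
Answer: $\frac{2 i \sqrt{22391999}}{233} \approx 40.618 i$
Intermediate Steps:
$x{\left(A,h \right)} = - \frac{195}{29 + h}$
$g = -1649$ ($g = \left(\left(9 - 37\right) - 69\right) 17 = \left(-28 - 69\right) 17 = \left(-97\right) 17 = -1649$)
$\sqrt{g + x{\left(156,204 \right)}} = \sqrt{-1649 - \frac{195}{29 + 204}} = \sqrt{-1649 - \frac{195}{233}} = \sqrt{- \frac{384412}{233}} = \frac{2 i \sqrt{22391999}}{233}$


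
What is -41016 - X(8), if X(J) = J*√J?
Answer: -41016 - 16*√2 ≈ -41039.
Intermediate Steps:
X(J) = J^(3/2)
-41016 - X(8) = -41016 - 8^(3/2) = -41016 - 16*√2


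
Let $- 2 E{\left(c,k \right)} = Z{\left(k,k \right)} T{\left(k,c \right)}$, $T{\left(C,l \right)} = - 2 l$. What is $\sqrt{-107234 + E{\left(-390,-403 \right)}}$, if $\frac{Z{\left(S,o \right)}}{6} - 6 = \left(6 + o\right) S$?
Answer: $i \sqrt{374500214} \approx 19352.0 i$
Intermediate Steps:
$Z{\left(S,o \right)} = 36 + 6 S \left(6 + o\right)$ ($Z{\left(S,o \right)} = 36 + 6 \left(6 + o\right) S = 36 + 6 S \left(6 + o\right)$)
$E{\left(c,k \right)} = c \left(36 + 6 k^{2} + 36 k\right)$ ($E{\left(c,k \right)} = - \frac{\left(36 + 36 k + 6 k k\right) \left(- 2 c\right)}{2} = - \frac{\left(36 + 36 k + 6 k^{2}\right) \left(- 2 c\right)}{2} = - \frac{\left(36 + 6 k^{2} + 36 k\right) \left(- 2 c\right)}{2} = - \frac{\left(-2\right) c \left(36 + 6 k^{2} + 36 k\right)}{2} = c \left(36 + 6 k^{2} + 36 k\right)$)
$\sqrt{-107234 + E{\left(-390,-403 \right)}} = \sqrt{-107234 + 6 \left(-390\right) \left(6 + \left(-403\right)^{2} + 6 \left(-403\right)\right)} = \sqrt{-107234 + 6 \left(-390\right) \left(6 + 162409 - 2418\right)} = \sqrt{-107234 + 6 \left(-390\right) 159997} = \sqrt{-107234 - 374392980} = \sqrt{-374500214} = i \sqrt{374500214}$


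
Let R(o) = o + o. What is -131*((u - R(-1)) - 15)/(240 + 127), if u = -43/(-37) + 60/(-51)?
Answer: 1072366/230843 ≈ 4.6454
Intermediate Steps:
u = -9/629 (u = -43*(-1/37) + 60*(-1/51) = 43/37 - 20/17 = -9/629 ≈ -0.014308)
R(o) = 2*o
-131*((u - R(-1)) - 15)/(240 + 127) = -131*((-9/629 - 2*(-1)) - 15)/(240 + 127) = -131*((-9/629 - 1*(-2)) - 15)/367 = -131*((-9/629 + 2) - 15)/367 = -131*(1249/629 - 15)/367 = -(-1072366)/(629*367) = -131*(-8186/230843) = 1072366/230843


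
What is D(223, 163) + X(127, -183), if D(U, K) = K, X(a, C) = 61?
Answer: 224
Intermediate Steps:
D(223, 163) + X(127, -183) = 163 + 61 = 224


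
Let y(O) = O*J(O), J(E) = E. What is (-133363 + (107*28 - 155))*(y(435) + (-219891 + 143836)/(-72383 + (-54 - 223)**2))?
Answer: -24695741315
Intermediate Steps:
y(O) = O**2 (y(O) = O*O = O**2)
(-133363 + (107*28 - 155))*(y(435) + (-219891 + 143836)/(-72383 + (-54 - 223)**2)) = (-133363 + (107*28 - 155))*(435**2 + (-219891 + 143836)/(-72383 + (-54 - 223)**2)) = (-133363 + (2996 - 155))*(189225 - 76055/(-72383 + (-277)**2)) = (-133363 + 2841)*(189225 - 76055/(-72383 + 76729)) = -130522*(189225 - 76055/4346) = -130522*(189225 - 76055*1/4346) = -130522*(189225 - 35/2) = -130522*378415/2 = -24695741315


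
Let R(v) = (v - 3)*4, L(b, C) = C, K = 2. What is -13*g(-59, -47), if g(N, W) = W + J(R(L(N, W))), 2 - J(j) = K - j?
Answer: 3211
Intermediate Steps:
R(v) = -12 + 4*v (R(v) = (-3 + v)*4 = -12 + 4*v)
J(j) = j (J(j) = 2 - (2 - j) = 2 + (-2 + j) = j)
g(N, W) = -12 + 5*W (g(N, W) = W + (-12 + 4*W) = -12 + 5*W)
-13*g(-59, -47) = -13*(-12 + 5*(-47)) = -13*(-12 - 235) = -13*(-247) = 3211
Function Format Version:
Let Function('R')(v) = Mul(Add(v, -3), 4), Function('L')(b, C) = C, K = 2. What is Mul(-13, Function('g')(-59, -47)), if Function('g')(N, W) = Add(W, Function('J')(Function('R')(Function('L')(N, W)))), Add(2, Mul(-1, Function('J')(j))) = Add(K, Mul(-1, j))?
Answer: 3211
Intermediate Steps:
Function('R')(v) = Add(-12, Mul(4, v)) (Function('R')(v) = Mul(Add(-3, v), 4) = Add(-12, Mul(4, v)))
Function('J')(j) = j (Function('J')(j) = Add(2, Mul(-1, Add(2, Mul(-1, j)))) = Add(2, Add(-2, j)) = j)
Function('g')(N, W) = Add(-12, Mul(5, W)) (Function('g')(N, W) = Add(W, Add(-12, Mul(4, W))) = Add(-12, Mul(5, W)))
Mul(-13, Function('g')(-59, -47)) = Mul(-13, Add(-12, Mul(5, -47))) = Mul(-13, Add(-12, -235)) = Mul(-13, -247) = 3211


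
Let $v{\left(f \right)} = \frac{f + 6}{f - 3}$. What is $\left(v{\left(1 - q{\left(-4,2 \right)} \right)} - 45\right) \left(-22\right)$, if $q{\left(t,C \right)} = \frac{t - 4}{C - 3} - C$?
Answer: $\frac{3971}{4} \approx 992.75$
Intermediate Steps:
$q{\left(t,C \right)} = - C + \frac{-4 + t}{-3 + C}$ ($q{\left(t,C \right)} = \frac{-4 + t}{-3 + C} - C = - C + \frac{-4 + t}{-3 + C}$)
$v{\left(f \right)} = \frac{6 + f}{-3 + f}$
$\left(v{\left(1 - q{\left(-4,2 \right)} \right)} - 45\right) \left(-22\right) = \left(\frac{6 + \left(1 - \frac{-4 - 4 - 2^{2} + 3 \cdot 2}{-3 + 2}\right)}{-3 + \left(1 - \frac{-4 - 4 - 2^{2} + 3 \cdot 2}{-3 + 2}\right)} - 45\right) \left(-22\right) = \left(\frac{6 + \left(1 - \frac{-4 - 4 - 4 + 6}{-1}\right)}{-3 + \left(1 - \frac{-4 - 4 - 4 + 6}{-1}\right)} - 45\right) \left(-22\right) = \left(\frac{6 + \left(1 - - (-4 - 4 - 4 + 6)\right)}{-3 + \left(1 - - (-4 - 4 - 4 + 6)\right)} - 45\right) \left(-22\right) = \left(\frac{6 + \left(1 - \left(-1\right) \left(-6\right)\right)}{-3 + \left(1 - \left(-1\right) \left(-6\right)\right)} - 45\right) \left(-22\right) = \left(\frac{6 + \left(1 - 6\right)}{-3 + \left(1 - 6\right)} - 45\right) \left(-22\right) = \left(\frac{6 - 5}{-3 - 5} - 45\right) \left(-22\right) = \left(\frac{1}{-8} \cdot 1 - 45\right) \left(-22\right) = \left(\left(- \frac{1}{8}\right) 1 - 45\right) \left(-22\right) = \left(- \frac{1}{8} - 45\right) \left(-22\right) = \left(- \frac{361}{8}\right) \left(-22\right) = \frac{3971}{4}$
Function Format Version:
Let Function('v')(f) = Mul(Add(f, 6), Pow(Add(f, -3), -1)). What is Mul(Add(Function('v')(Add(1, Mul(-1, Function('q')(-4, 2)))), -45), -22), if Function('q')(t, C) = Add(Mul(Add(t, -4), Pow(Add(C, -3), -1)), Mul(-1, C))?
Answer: Rational(3971, 4) ≈ 992.75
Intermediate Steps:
Function('q')(t, C) = Add(Mul(-1, C), Mul(Pow(Add(-3, C), -1), Add(-4, t))) (Function('q')(t, C) = Add(Mul(Add(-4, t), Pow(Add(-3, C), -1)), Mul(-1, C)) = Add(Mul(Pow(Add(-3, C), -1), Add(-4, t)), Mul(-1, C)) = Add(Mul(-1, C), Mul(Pow(Add(-3, C), -1), Add(-4, t))))
Function('v')(f) = Mul(Pow(Add(-3, f), -1), Add(6, f)) (Function('v')(f) = Mul(Add(6, f), Pow(Add(-3, f), -1)) = Mul(Pow(Add(-3, f), -1), Add(6, f)))
Mul(Add(Function('v')(Add(1, Mul(-1, Function('q')(-4, 2)))), -45), -22) = Mul(Add(Mul(Pow(Add(-3, Add(1, Mul(-1, Mul(Pow(Add(-3, 2), -1), Add(-4, -4, Mul(-1, Pow(2, 2)), Mul(3, 2)))))), -1), Add(6, Add(1, Mul(-1, Mul(Pow(Add(-3, 2), -1), Add(-4, -4, Mul(-1, Pow(2, 2)), Mul(3, 2))))))), -45), -22) = Mul(Add(Mul(Pow(Add(-3, Add(1, Mul(-1, Mul(Pow(-1, -1), Add(-4, -4, Mul(-1, 4), 6))))), -1), Add(6, Add(1, Mul(-1, Mul(Pow(-1, -1), Add(-4, -4, Mul(-1, 4), 6)))))), -45), -22) = Mul(Add(Mul(Pow(Add(-3, Add(1, Mul(-1, Mul(-1, Add(-4, -4, -4, 6))))), -1), Add(6, Add(1, Mul(-1, Mul(-1, Add(-4, -4, -4, 6)))))), -45), -22) = Mul(Add(Mul(Pow(Add(-3, Add(1, Mul(-1, Mul(-1, -6)))), -1), Add(6, Add(1, Mul(-1, Mul(-1, -6))))), -45), -22) = Mul(Add(Mul(Pow(Add(-3, Add(1, Mul(-1, 6))), -1), Add(6, Add(1, Mul(-1, 6)))), -45), -22) = Mul(Add(Mul(Pow(Add(-3, Add(1, -6)), -1), Add(6, Add(1, -6))), -45), -22) = Mul(Add(Mul(Pow(Add(-3, -5), -1), Add(6, -5)), -45), -22) = Mul(Add(Mul(Pow(-8, -1), 1), -45), -22) = Mul(Add(Mul(Rational(-1, 8), 1), -45), -22) = Mul(Add(Rational(-1, 8), -45), -22) = Mul(Rational(-361, 8), -22) = Rational(3971, 4)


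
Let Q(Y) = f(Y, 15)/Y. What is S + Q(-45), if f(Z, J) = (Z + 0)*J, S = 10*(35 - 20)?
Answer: 165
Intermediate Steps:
S = 150 (S = 10*15 = 150)
f(Z, J) = J*Z (f(Z, J) = Z*J = J*Z)
Q(Y) = 15 (Q(Y) = (15*Y)/Y = 15)
S + Q(-45) = 150 + 15 = 165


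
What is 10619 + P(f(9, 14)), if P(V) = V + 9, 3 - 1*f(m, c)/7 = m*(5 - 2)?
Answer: 10460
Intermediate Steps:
f(m, c) = 21 - 21*m (f(m, c) = 21 - 7*m*(5 - 2) = 21 - 7*m*3 = 21 - 21*m)
P(V) = 9 + V
10619 + P(f(9, 14)) = 10619 + (9 + (21 - 21*9)) = 10619 + (9 + (21 - 189)) = 10619 + (9 - 168) = 10619 - 159 = 10460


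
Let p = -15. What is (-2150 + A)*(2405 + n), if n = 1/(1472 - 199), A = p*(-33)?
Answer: -5066891730/1273 ≈ -3.9803e+6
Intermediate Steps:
A = 495 (A = -15*(-33) = 495)
n = 1/1273 ≈ 0.00078555
(-2150 + A)*(2405 + n) = (-2150 + 495)*(2405 + 1/1273) = -1655*3061566/1273 = -5066891730/1273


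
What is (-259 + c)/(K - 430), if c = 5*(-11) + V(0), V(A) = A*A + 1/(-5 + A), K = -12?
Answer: 1571/2210 ≈ 0.71086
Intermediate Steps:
V(A) = A**2 + 1/(-5 + A)
c = -276/5 (c = 5*(-11) + (1 + 0**3 - 5*0**2)/(-5 + 0) = -55 + (1 + 0 - 5*0)/(-5) = -55 - (1 + 0 + 0)/5 = -55 - 1/5*1 = -55 - 1/5 = -276/5 ≈ -55.200)
(-259 + c)/(K - 430) = (-259 - 276/5)/(-12 - 430) = -1571/5/(-442) = -1571/5*(-1/442) = 1571/2210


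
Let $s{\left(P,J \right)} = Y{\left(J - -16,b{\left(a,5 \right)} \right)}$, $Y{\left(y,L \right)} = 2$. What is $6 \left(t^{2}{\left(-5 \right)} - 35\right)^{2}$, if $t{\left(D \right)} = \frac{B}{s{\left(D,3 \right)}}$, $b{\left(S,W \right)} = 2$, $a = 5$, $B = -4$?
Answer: $5766$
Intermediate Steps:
$s{\left(P,J \right)} = 2$
$t{\left(D \right)} = -2$ ($t{\left(D \right)} = - \frac{4}{2} = \left(-4\right) \frac{1}{2} = -2$)
$6 \left(t^{2}{\left(-5 \right)} - 35\right)^{2} = 6 \left(\left(-2\right)^{2} - 35\right)^{2} = 6 \left(4 - 35\right)^{2} = 6 \left(-31\right)^{2} = 6 \cdot 961 = 5766$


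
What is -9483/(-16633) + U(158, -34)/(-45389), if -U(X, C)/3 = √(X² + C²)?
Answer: 9483/16633 + 6*√6530/45389 ≈ 0.58081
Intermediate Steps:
U(X, C) = -3*√(C² + X²) (U(X, C) = -3*√(X² + C²) = -3*√(C² + X²))
-9483/(-16633) + U(158, -34)/(-45389) = -9483/(-16633) - 3*√((-34)² + 158²)/(-45389) = -9483*(-1/16633) - 3*√(1156 + 24964)*(-1/45389) = 9483/16633 - 6*√6530*(-1/45389) = 9483/16633 + 6*√6530/45389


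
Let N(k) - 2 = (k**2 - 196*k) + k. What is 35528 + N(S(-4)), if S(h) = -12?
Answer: 38014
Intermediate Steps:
N(k) = 2 + k**2 - 195*k (N(k) = 2 + ((k**2 - 196*k) + k) = 2 + (k**2 - 195*k) = 2 + k**2 - 195*k)
35528 + N(S(-4)) = 35528 + (2 + (-12)**2 - 195*(-12)) = 35528 + (2 + 144 + 2340) = 35528 + 2486 = 38014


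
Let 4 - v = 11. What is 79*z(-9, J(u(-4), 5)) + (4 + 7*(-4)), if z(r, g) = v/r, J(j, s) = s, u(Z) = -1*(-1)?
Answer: 337/9 ≈ 37.444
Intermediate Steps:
v = -7 (v = 4 - 1*11 = 4 - 11 = -7)
u(Z) = 1
z(r, g) = -7/r
79*z(-9, J(u(-4), 5)) + (4 + 7*(-4)) = 79*(-7/(-9)) + (4 + 7*(-4)) = 79*(-7*(-1/9)) + (4 - 28) = 79*(7/9) - 24 = 553/9 - 24 = 337/9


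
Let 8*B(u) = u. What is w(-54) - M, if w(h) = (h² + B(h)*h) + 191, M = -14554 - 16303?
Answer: 68657/2 ≈ 34329.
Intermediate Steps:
B(u) = u/8
M = -30857
w(h) = 191 + 9*h²/8 (w(h) = (h² + (h/8)*h) + 191 = (h² + h²/8) + 191 = 9*h²/8 + 191 = 191 + 9*h²/8)
w(-54) - M = (191 + (9/8)*(-54)²) - 1*(-30857) = (191 + (9/8)*2916) + 30857 = (191 + 6561/2) + 30857 = 6943/2 + 30857 = 68657/2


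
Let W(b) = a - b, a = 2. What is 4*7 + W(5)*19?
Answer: -29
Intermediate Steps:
W(b) = 2 - b
4*7 + W(5)*19 = 4*7 + (2 - 1*5)*19 = 28 + (2 - 5)*19 = 28 - 3*19 = 28 - 57 = -29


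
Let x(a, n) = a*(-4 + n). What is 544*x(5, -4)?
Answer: -21760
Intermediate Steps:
544*x(5, -4) = 544*(5*(-4 - 4)) = 544*(5*(-8)) = 544*(-40) = -21760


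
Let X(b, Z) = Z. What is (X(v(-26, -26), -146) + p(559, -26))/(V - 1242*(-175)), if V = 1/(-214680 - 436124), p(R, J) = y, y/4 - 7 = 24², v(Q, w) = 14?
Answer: 1422657544/141452249399 ≈ 0.010058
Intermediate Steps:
y = 2332 (y = 28 + 4*24² = 28 + 4*576 = 28 + 2304 = 2332)
p(R, J) = 2332
V = -1/650804 (V = 1/(-650804) = -1/650804 ≈ -1.5366e-6)
(X(v(-26, -26), -146) + p(559, -26))/(V - 1242*(-175)) = (-146 + 2332)/(-1/650804 - 1242*(-175)) = 2186/(-1/650804 + 217350) = 2186/(141452249399/650804) = 2186*(650804/141452249399) = 1422657544/141452249399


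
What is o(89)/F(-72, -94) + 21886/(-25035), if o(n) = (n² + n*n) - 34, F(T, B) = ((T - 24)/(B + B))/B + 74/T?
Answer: -6294736420382/411400155 ≈ -15301.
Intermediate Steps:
F(T, B) = 74/T + (-24 + T)/(2*B²) (F(T, B) = ((-24 + T)/((2*B)))/B + 74/T = ((-24 + T)*(1/(2*B)))/B + 74/T = ((-24 + T)/(2*B))/B + 74/T = (-24 + T)/(2*B²) + 74/T = 74/T + (-24 + T)/(2*B²))
o(n) = -34 + 2*n² (o(n) = (n² + n²) - 34 = 2*n² - 34 = -34 + 2*n²)
o(89)/F(-72, -94) + 21886/(-25035) = (-34 + 2*89²)/(-12/(-94)² + 74/(-72) + (½)*(-72)/(-94)²) + 21886/(-25035) = (-34 + 2*7921)/(-12*1/8836 + 74*(-1/72) + (½)*(-72)*(1/8836)) + 21886*(-1/25035) = (-34 + 15842)/(-3/2209 - 37/36 - 9/2209) - 21886/25035 = 15808/(-82165/79524) - 21886/25035 = 15808*(-79524/82165) - 21886/25035 = -1257115392/82165 - 21886/25035 = -6294736420382/411400155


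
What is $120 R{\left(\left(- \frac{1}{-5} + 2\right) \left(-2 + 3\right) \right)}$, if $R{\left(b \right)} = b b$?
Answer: $\frac{2904}{5} \approx 580.8$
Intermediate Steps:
$R{\left(b \right)} = b^{2}$
$120 R{\left(\left(- \frac{1}{-5} + 2\right) \left(-2 + 3\right) \right)} = 120 \left(\left(- \frac{1}{-5} + 2\right) \left(-2 + 3\right)\right)^{2} = 120 \left(\left(\left(-1\right) \left(- \frac{1}{5}\right) + 2\right) 1\right)^{2} = 120 \left(\left(\frac{1}{5} + 2\right) 1\right)^{2} = 120 \left(\frac{11}{5} \cdot 1\right)^{2} = 120 \left(\frac{11}{5}\right)^{2} = 120 \cdot \frac{121}{25} = \frac{2904}{5}$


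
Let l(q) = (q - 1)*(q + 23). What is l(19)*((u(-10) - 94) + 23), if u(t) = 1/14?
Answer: -53622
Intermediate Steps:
u(t) = 1/14
l(q) = (-1 + q)*(23 + q)
l(19)*((u(-10) - 94) + 23) = (-23 + 19**2 + 22*19)*((1/14 - 94) + 23) = (-23 + 361 + 418)*(-1315/14 + 23) = 756*(-993/14) = -53622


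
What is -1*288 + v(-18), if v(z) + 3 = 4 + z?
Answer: -305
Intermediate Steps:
v(z) = 1 + z (v(z) = -3 + (4 + z) = 1 + z)
-1*288 + v(-18) = -1*288 + (1 - 18) = -288 - 17 = -305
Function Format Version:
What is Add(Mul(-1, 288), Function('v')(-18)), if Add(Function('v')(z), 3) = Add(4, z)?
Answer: -305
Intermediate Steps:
Function('v')(z) = Add(1, z) (Function('v')(z) = Add(-3, Add(4, z)) = Add(1, z))
Add(Mul(-1, 288), Function('v')(-18)) = Add(Mul(-1, 288), Add(1, -18)) = Add(-288, -17) = -305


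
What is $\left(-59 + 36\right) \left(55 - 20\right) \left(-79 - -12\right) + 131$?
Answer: $54066$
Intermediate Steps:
$\left(-59 + 36\right) \left(55 - 20\right) \left(-79 - -12\right) + 131 = - 23 \cdot 35 \left(-79 + 12\right) + 131 = - 23 \cdot 35 \left(-67\right) + 131 = \left(-23\right) \left(-2345\right) + 131 = 53935 + 131 = 54066$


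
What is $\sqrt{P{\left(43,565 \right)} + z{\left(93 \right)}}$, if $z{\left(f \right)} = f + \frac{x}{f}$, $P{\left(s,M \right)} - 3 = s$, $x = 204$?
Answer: $\frac{\sqrt{135687}}{31} \approx 11.882$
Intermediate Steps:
$P{\left(s,M \right)} = 3 + s$
$z{\left(f \right)} = f + \frac{204}{f}$
$\sqrt{P{\left(43,565 \right)} + z{\left(93 \right)}} = \sqrt{\left(3 + 43\right) + \left(93 + \frac{204}{93}\right)} = \sqrt{46 + \left(93 + 204 \cdot \frac{1}{93}\right)} = \sqrt{46 + \left(93 + \frac{68}{31}\right)} = \sqrt{46 + \frac{2951}{31}} = \sqrt{\frac{4377}{31}} = \frac{\sqrt{135687}}{31}$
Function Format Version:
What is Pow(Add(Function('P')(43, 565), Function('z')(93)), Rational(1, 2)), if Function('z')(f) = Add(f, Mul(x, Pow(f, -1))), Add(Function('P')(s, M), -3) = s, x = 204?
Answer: Mul(Rational(1, 31), Pow(135687, Rational(1, 2))) ≈ 11.882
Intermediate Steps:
Function('P')(s, M) = Add(3, s)
Function('z')(f) = Add(f, Mul(204, Pow(f, -1)))
Pow(Add(Function('P')(43, 565), Function('z')(93)), Rational(1, 2)) = Pow(Add(Add(3, 43), Add(93, Mul(204, Pow(93, -1)))), Rational(1, 2)) = Pow(Add(46, Add(93, Mul(204, Rational(1, 93)))), Rational(1, 2)) = Pow(Add(46, Add(93, Rational(68, 31))), Rational(1, 2)) = Pow(Add(46, Rational(2951, 31)), Rational(1, 2)) = Pow(Rational(4377, 31), Rational(1, 2)) = Mul(Rational(1, 31), Pow(135687, Rational(1, 2)))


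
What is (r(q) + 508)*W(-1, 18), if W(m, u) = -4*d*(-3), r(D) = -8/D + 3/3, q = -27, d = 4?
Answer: 220016/9 ≈ 24446.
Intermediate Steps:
r(D) = 1 - 8/D (r(D) = -8/D + 3*(1/3) = -8/D + 1 = 1 - 8/D)
W(m, u) = 48 (W(m, u) = -4*4*(-3) = -16*(-3) = 48)
(r(q) + 508)*W(-1, 18) = ((-8 - 27)/(-27) + 508)*48 = (-1/27*(-35) + 508)*48 = (35/27 + 508)*48 = (13751/27)*48 = 220016/9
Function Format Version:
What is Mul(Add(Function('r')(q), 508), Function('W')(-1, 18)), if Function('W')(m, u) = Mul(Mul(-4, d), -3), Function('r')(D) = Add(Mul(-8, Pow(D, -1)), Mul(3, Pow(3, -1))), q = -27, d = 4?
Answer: Rational(220016, 9) ≈ 24446.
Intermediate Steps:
Function('r')(D) = Add(1, Mul(-8, Pow(D, -1))) (Function('r')(D) = Add(Mul(-8, Pow(D, -1)), Mul(3, Rational(1, 3))) = Add(Mul(-8, Pow(D, -1)), 1) = Add(1, Mul(-8, Pow(D, -1))))
Function('W')(m, u) = 48 (Function('W')(m, u) = Mul(Mul(-4, 4), -3) = Mul(-16, -3) = 48)
Mul(Add(Function('r')(q), 508), Function('W')(-1, 18)) = Mul(Add(Mul(Pow(-27, -1), Add(-8, -27)), 508), 48) = Mul(Add(Mul(Rational(-1, 27), -35), 508), 48) = Mul(Add(Rational(35, 27), 508), 48) = Mul(Rational(13751, 27), 48) = Rational(220016, 9)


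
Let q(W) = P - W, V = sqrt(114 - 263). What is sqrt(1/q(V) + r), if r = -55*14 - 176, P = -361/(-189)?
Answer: sqrt((-341317 + 178794*I*sqrt(149))/(361 - 189*I*sqrt(149))) ≈ 0.0013 + 30.757*I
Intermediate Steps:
P = 361/189 (P = -361*(-1/189) = 361/189 ≈ 1.9101)
V = I*sqrt(149) (V = sqrt(-149) = I*sqrt(149) ≈ 12.207*I)
q(W) = 361/189 - W
r = -946 (r = -770 - 176 = -946)
sqrt(1/q(V) + r) = sqrt(1/(361/189 - I*sqrt(149)) - 946) = sqrt(-946 + 1/(361/189 - I*sqrt(149)))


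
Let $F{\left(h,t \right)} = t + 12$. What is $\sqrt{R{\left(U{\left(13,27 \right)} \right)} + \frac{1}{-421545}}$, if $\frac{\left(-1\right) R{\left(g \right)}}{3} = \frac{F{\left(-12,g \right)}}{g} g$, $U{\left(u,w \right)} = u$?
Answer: $\frac{2 i \sqrt{3331878612105}}{421545} \approx 8.6602 i$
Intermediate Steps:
$F{\left(h,t \right)} = 12 + t$
$R{\left(g \right)} = -36 - 3 g$ ($R{\left(g \right)} = - 3 \frac{12 + g}{g} g = - 3 \left(12 + g\right) = -36 - 3 g$)
$\sqrt{R{\left(U{\left(13,27 \right)} \right)} + \frac{1}{-421545}} = \sqrt{\left(-36 - 39\right) + \frac{1}{-421545}} = \sqrt{\left(-36 - 39\right) - \frac{1}{421545}} = \sqrt{-75 - \frac{1}{421545}} = \sqrt{- \frac{31615876}{421545}} = \frac{2 i \sqrt{3331878612105}}{421545}$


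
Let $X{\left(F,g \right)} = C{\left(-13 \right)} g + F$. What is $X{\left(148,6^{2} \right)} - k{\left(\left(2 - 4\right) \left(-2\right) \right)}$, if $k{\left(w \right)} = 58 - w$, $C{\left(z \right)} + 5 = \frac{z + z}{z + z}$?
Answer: $-50$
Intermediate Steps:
$C{\left(z \right)} = -4$ ($C{\left(z \right)} = -5 + \frac{z + z}{z + z} = -5 + \frac{2 z}{2 z} = -5 + 2 z \frac{1}{2 z} = -5 + 1 = -4$)
$X{\left(F,g \right)} = F - 4 g$ ($X{\left(F,g \right)} = - 4 g + F = F - 4 g$)
$X{\left(148,6^{2} \right)} - k{\left(\left(2 - 4\right) \left(-2\right) \right)} = \left(148 - 4 \cdot 6^{2}\right) - \left(58 - \left(2 - 4\right) \left(-2\right)\right) = \left(148 - 144\right) - \left(58 - \left(-2\right) \left(-2\right)\right) = \left(148 - 144\right) - \left(58 - 4\right) = 4 - \left(58 - 4\right) = 4 - 54 = -50$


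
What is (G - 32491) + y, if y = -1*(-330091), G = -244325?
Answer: 53275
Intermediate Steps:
y = 330091
(G - 32491) + y = (-244325 - 32491) + 330091 = -276816 + 330091 = 53275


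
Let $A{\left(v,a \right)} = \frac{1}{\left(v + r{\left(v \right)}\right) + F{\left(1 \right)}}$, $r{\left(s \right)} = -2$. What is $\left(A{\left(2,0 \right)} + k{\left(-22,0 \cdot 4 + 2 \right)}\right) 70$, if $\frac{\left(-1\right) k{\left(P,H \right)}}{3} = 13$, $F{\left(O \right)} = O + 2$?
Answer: $- \frac{8120}{3} \approx -2706.7$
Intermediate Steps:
$F{\left(O \right)} = 2 + O$
$k{\left(P,H \right)} = -39$ ($k{\left(P,H \right)} = \left(-3\right) 13 = -39$)
$A{\left(v,a \right)} = \frac{1}{1 + v}$ ($A{\left(v,a \right)} = \frac{1}{\left(v - 2\right) + \left(2 + 1\right)} = \frac{1}{\left(-2 + v\right) + 3} = \frac{1}{1 + v}$)
$\left(A{\left(2,0 \right)} + k{\left(-22,0 \cdot 4 + 2 \right)}\right) 70 = \left(\frac{1}{1 + 2} - 39\right) 70 = \left(\frac{1}{3} - 39\right) 70 = \left(- \frac{116}{3}\right) 70 = - \frac{8120}{3}$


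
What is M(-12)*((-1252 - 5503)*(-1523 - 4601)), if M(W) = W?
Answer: -496411440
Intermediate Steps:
M(-12)*((-1252 - 5503)*(-1523 - 4601)) = -12*(-1252 - 5503)*(-1523 - 4601) = -(-81060)*(-6124) = -12*41367620 = -496411440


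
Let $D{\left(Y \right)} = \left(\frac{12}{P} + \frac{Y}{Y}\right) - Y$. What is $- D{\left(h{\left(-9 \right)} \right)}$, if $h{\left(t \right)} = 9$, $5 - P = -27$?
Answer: $\frac{61}{8} \approx 7.625$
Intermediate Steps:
$P = 32$ ($P = 5 - -27 = 5 + 27 = 32$)
$D{\left(Y \right)} = \frac{11}{8} - Y$ ($D{\left(Y \right)} = \left(\frac{12}{32} + \frac{Y}{Y}\right) - Y = \left(12 \cdot \frac{1}{32} + 1\right) - Y = \left(\frac{3}{8} + 1\right) - Y = \frac{11}{8} - Y$)
$- D{\left(h{\left(-9 \right)} \right)} = - (\frac{11}{8} - 9) = \left(-1\right) \left(- \frac{61}{8}\right) = \frac{61}{8}$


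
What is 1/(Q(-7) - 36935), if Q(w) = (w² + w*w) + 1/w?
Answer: -7/257860 ≈ -2.7147e-5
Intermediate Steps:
Q(w) = 1/w + 2*w² (Q(w) = (w² + w²) + 1/w = 2*w² + 1/w = 1/w + 2*w²)
1/(Q(-7) - 36935) = 1/((1 + 2*(-7)³)/(-7) - 36935) = 1/(-(1 + 2*(-343))/7 - 36935) = 1/(-(1 - 686)/7 - 36935) = 1/(-⅐*(-685) - 36935) = 1/(685/7 - 36935) = 1/(-257860/7) = -7/257860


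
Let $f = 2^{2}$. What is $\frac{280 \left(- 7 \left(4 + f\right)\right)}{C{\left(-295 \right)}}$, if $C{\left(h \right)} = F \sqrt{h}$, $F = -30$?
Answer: $- \frac{1568 i \sqrt{295}}{885} \approx - 30.431 i$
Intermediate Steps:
$f = 4$
$C{\left(h \right)} = - 30 \sqrt{h}$
$\frac{280 \left(- 7 \left(4 + f\right)\right)}{C{\left(-295 \right)}} = \frac{280 \left(- 7 \left(4 + 4\right)\right)}{\left(-30\right) \sqrt{-295}} = \frac{280 \left(\left(-7\right) 8\right)}{\left(-30\right) i \sqrt{295}} = \frac{280 \left(-56\right)}{\left(-30\right) i \sqrt{295}} = - 15680 \frac{i \sqrt{295}}{8850} = - \frac{1568 i \sqrt{295}}{885}$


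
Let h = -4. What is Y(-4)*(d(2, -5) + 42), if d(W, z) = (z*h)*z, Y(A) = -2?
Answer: 116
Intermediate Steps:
d(W, z) = -4*z² (d(W, z) = (z*(-4))*z = (-4*z)*z = -4*z²)
Y(-4)*(d(2, -5) + 42) = -2*(-4*(-5)² + 42) = -2*(-4*25 + 42) = -2*(-100 + 42) = -2*(-58) = 116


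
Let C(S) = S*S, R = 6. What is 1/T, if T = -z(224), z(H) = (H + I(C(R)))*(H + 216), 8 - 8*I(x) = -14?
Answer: -1/99770 ≈ -1.0023e-5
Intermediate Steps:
C(S) = S²
I(x) = 11/4 (I(x) = 1 - ⅛*(-14) = 1 + 7/4 = 11/4)
z(H) = (216 + H)*(11/4 + H) (z(H) = (H + 11/4)*(H + 216) = (11/4 + H)*(216 + H) = (216 + H)*(11/4 + H))
T = -99770 (T = -(594 + 224² + (875/4)*224) = -(594 + 50176 + 49000) = -1*99770 = -99770)
1/T = 1/(-99770) = -1/99770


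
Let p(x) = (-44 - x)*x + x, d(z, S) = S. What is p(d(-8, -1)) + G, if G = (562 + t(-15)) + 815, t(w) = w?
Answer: 1404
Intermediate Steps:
p(x) = x + x*(-44 - x) (p(x) = x*(-44 - x) + x = x + x*(-44 - x))
G = 1362 (G = (562 - 15) + 815 = 547 + 815 = 1362)
p(d(-8, -1)) + G = -1*(-1)*(43 - 1) + 1362 = -1*(-1)*42 + 1362 = 42 + 1362 = 1404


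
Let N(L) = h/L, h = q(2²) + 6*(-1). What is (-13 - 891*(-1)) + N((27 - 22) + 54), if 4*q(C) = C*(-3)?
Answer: 51793/59 ≈ 877.85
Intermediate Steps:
q(C) = -3*C/4 (q(C) = (C*(-3))/4 = (-3*C)/4 = -3*C/4)
h = -9 (h = -¾*2² + 6*(-1) = -¾*4 - 6 = -3 - 6 = -9)
N(L) = -9/L
(-13 - 891*(-1)) + N((27 - 22) + 54) = (-13 - 891*(-1)) - 9/((27 - 22) + 54) = (-13 - 27*(-33)) - 9/(5 + 54) = (-13 + 891) - 9/59 = 878 - 9*1/59 = 878 - 9/59 = 51793/59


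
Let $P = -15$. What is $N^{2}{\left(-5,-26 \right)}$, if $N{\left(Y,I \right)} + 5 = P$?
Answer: $400$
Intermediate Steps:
$N{\left(Y,I \right)} = -20$ ($N{\left(Y,I \right)} = -5 - 15 = -20$)
$N^{2}{\left(-5,-26 \right)} = \left(-20\right)^{2} = 400$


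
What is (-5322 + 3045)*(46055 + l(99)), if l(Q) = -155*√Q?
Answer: -104867235 + 1058805*√11 ≈ -1.0136e+8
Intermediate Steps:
(-5322 + 3045)*(46055 + l(99)) = (-5322 + 3045)*(46055 - 465*√11) = -2277*(46055 - 465*√11) = -104867235 + 1058805*√11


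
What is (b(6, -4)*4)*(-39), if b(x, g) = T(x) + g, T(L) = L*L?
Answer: -4992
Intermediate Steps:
T(L) = L²
b(x, g) = g + x² (b(x, g) = x² + g = g + x²)
(b(6, -4)*4)*(-39) = ((-4 + 6²)*4)*(-39) = ((-4 + 36)*4)*(-39) = (32*4)*(-39) = 128*(-39) = -4992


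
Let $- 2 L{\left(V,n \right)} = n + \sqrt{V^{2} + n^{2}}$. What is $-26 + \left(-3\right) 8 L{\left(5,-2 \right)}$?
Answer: $-50 + 12 \sqrt{29} \approx 14.622$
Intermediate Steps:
$L{\left(V,n \right)} = - \frac{n}{2} - \frac{\sqrt{V^{2} + n^{2}}}{2}$ ($L{\left(V,n \right)} = - \frac{n + \sqrt{V^{2} + n^{2}}}{2} = - \frac{n}{2} - \frac{\sqrt{V^{2} + n^{2}}}{2}$)
$-26 + \left(-3\right) 8 L{\left(5,-2 \right)} = -26 + \left(-3\right) 8 \left(\left(- \frac{1}{2}\right) \left(-2\right) - \frac{\sqrt{5^{2} + \left(-2\right)^{2}}}{2}\right) = -26 - 24 \left(1 - \frac{\sqrt{25 + 4}}{2}\right) = -26 - 24 \left(1 - \frac{\sqrt{29}}{2}\right) = -26 - \left(24 - 12 \sqrt{29}\right) = -50 + 12 \sqrt{29}$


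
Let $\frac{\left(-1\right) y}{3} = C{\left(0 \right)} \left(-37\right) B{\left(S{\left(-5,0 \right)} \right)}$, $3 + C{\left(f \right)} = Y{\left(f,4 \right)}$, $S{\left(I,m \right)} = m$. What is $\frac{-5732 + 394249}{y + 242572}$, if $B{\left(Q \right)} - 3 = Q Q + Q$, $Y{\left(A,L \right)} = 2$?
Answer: $\frac{388517}{242239} \approx 1.6039$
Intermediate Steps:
$B{\left(Q \right)} = 3 + Q + Q^{2}$ ($B{\left(Q \right)} = 3 + \left(Q Q + Q\right) = 3 + \left(Q^{2} + Q\right) = 3 + \left(Q + Q^{2}\right) = 3 + Q + Q^{2}$)
$C{\left(f \right)} = -1$ ($C{\left(f \right)} = -3 + 2 = -1$)
$y = -333$ ($y = - 3 \left(-1\right) \left(-37\right) \left(3 + 0 + 0^{2}\right) = - 3 \cdot 37 \left(3 + 0 + 0\right) = - 3 \cdot 37 \cdot 3 = \left(-3\right) 111 = -333$)
$\frac{-5732 + 394249}{y + 242572} = \frac{-5732 + 394249}{-333 + 242572} = \frac{388517}{242239}$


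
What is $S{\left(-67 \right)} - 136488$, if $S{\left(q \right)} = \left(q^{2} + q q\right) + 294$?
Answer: $-127216$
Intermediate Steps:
$S{\left(q \right)} = 294 + 2 q^{2}$ ($S{\left(q \right)} = \left(q^{2} + q^{2}\right) + 294 = 2 q^{2} + 294 = 294 + 2 q^{2}$)
$S{\left(-67 \right)} - 136488 = \left(294 + 2 \left(-67\right)^{2}\right) - 136488 = \left(294 + 2 \cdot 4489\right) - 136488 = \left(294 + 8978\right) - 136488 = 9272 - 136488 = -127216$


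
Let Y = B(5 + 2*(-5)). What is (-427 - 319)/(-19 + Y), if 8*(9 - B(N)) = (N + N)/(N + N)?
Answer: 5968/81 ≈ 73.679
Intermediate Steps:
B(N) = 71/8 (B(N) = 9 - (N + N)/(8*(N + N)) = 9 - 2*N/(8*(2*N)) = 9 - 2*N*1/(2*N)/8 = 9 - ⅛*1 = 9 - ⅛ = 71/8)
Y = 71/8 ≈ 8.8750
(-427 - 319)/(-19 + Y) = (-427 - 319)/(-19 + 71/8) = -746/(-81/8) = -746*(-8/81) = 5968/81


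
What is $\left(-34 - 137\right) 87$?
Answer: $-14877$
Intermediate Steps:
$\left(-34 - 137\right) 87 = \left(-171\right) 87 = -14877$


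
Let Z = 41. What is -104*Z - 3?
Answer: -4267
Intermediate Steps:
-104*Z - 3 = -104*41 - 3 = -4264 - 3 = -4267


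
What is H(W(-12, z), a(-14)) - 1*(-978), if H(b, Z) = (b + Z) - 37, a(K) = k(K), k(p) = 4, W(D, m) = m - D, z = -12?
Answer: 945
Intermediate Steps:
a(K) = 4
H(b, Z) = -37 + Z + b (H(b, Z) = (Z + b) - 37 = -37 + Z + b)
H(W(-12, z), a(-14)) - 1*(-978) = (-37 + 4 + (-12 - 1*(-12))) - 1*(-978) = (-37 + 4 + (-12 + 12)) + 978 = (-37 + 4 + 0) + 978 = -33 + 978 = 945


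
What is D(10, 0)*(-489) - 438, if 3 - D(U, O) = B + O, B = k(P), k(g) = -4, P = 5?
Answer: -3861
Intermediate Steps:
B = -4
D(U, O) = 7 - O (D(U, O) = 3 - (-4 + O) = 3 + (4 - O) = 7 - O)
D(10, 0)*(-489) - 438 = (7 - 1*0)*(-489) - 438 = (7 + 0)*(-489) - 438 = 7*(-489) - 438 = -3423 - 438 = -3861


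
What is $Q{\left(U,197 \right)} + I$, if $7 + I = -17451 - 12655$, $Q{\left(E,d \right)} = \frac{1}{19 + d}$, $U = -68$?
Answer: $- \frac{6504407}{216} \approx -30113.0$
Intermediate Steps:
$I = -30113$ ($I = -7 - 30106 = -30113$)
$Q{\left(U,197 \right)} + I = \frac{1}{19 + 197} - 30113 = \frac{1}{216} - 30113 = - \frac{6504407}{216}$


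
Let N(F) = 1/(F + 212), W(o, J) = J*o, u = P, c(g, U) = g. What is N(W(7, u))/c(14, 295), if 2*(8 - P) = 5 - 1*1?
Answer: 1/3556 ≈ 0.00028121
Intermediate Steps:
P = 6 (P = 8 - (5 - 1*1)/2 = 8 - (5 - 1)/2 = 8 - ½*4 = 8 - 2 = 6)
u = 6
N(F) = 1/(212 + F)
N(W(7, u))/c(14, 295) = 1/((212 + 6*7)*14) = (1/14)/(212 + 42) = (1/14)/254 = (1/254)*(1/14) = 1/3556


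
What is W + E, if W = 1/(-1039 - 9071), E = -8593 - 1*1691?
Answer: -103971241/10110 ≈ -10284.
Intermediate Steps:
E = -10284 (E = -8593 - 1691 = -10284)
W = -1/10110 (W = 1/(-10110) = -1/10110 ≈ -9.8912e-5)
W + E = -1/10110 - 10284 = -103971241/10110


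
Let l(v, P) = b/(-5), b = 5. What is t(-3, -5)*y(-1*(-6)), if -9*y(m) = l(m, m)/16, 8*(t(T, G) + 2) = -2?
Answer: -1/64 ≈ -0.015625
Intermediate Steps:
t(T, G) = -9/4 (t(T, G) = -2 + (⅛)*(-2) = -2 - ¼ = -9/4)
l(v, P) = -1 (l(v, P) = 5/(-5) = 5*(-⅕) = -1)
y(m) = 1/144 (y(m) = -(-1)/(9*16) = -⅑*(-1/16) = 1/144)
t(-3, -5)*y(-1*(-6)) = -9/4*1/144 = -1/64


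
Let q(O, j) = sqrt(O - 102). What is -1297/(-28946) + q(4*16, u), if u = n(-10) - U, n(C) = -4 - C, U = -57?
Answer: 1297/28946 + I*sqrt(38) ≈ 0.044808 + 6.1644*I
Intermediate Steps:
u = 63 (u = (-4 - 1*(-10)) - 1*(-57) = (-4 + 10) + 57 = 6 + 57 = 63)
q(O, j) = sqrt(-102 + O)
-1297/(-28946) + q(4*16, u) = -1297/(-28946) + sqrt(-102 + 4*16) = -1297*(-1/28946) + sqrt(-102 + 64) = 1297/28946 + sqrt(-38) = 1297/28946 + I*sqrt(38)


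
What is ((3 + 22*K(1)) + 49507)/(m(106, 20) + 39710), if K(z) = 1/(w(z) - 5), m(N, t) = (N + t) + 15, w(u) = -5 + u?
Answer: 445568/358659 ≈ 1.2423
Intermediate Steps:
m(N, t) = 15 + N + t
K(z) = 1/(-10 + z) (K(z) = 1/((-5 + z) - 5) = 1/(-10 + z))
((3 + 22*K(1)) + 49507)/(m(106, 20) + 39710) = ((3 + 22/(-10 + 1)) + 49507)/((15 + 106 + 20) + 39710) = ((3 + 22/(-9)) + 49507)/(141 + 39710) = ((3 + 22*(-⅑)) + 49507)/39851 = ((3 - 22/9) + 49507)*(1/39851) = (5/9 + 49507)*(1/39851) = (445568/9)*(1/39851) = 445568/358659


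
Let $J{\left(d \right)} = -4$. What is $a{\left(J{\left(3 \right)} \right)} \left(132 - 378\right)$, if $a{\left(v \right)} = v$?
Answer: $984$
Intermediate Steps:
$a{\left(J{\left(3 \right)} \right)} \left(132 - 378\right) = - 4 \left(132 - 378\right) = \left(-4\right) \left(-246\right) = 984$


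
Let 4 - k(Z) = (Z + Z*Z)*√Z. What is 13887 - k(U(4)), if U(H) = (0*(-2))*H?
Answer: 13883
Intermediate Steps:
U(H) = 0 (U(H) = 0*H = 0)
k(Z) = 4 - √Z*(Z + Z²) (k(Z) = 4 - (Z + Z*Z)*√Z = 4 - (Z + Z²)*√Z = 4 - √Z*(Z + Z²))
13887 - k(U(4)) = 13887 - (4 - 0^(3/2) - 0^(5/2)) = 13887 - (4 - 1*0 - 1*0) = 13887 - (4 + 0 + 0) = 13887 - 1*4 = 13887 - 4 = 13883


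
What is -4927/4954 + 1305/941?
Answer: 1828663/4661714 ≈ 0.39227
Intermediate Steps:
-4927/4954 + 1305/941 = 1828663/4661714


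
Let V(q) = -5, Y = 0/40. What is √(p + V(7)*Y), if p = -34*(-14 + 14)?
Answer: 0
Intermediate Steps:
Y = 0 (Y = 0*(1/40) = 0)
p = 0 (p = -34*0 = 0)
√(p + V(7)*Y) = √(0 - 5*0) = √(0 + 0) = √0 = 0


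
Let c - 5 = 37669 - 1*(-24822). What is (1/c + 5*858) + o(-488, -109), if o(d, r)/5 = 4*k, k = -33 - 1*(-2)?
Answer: 229360321/62496 ≈ 3670.0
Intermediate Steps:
k = -31 (k = -33 + 2 = -31)
o(d, r) = -620 (o(d, r) = 5*(4*(-31)) = 5*(-124) = -620)
c = 62496 (c = 5 + (37669 - 1*(-24822)) = 5 + (37669 + 24822) = 5 + 62491 = 62496)
(1/c + 5*858) + o(-488, -109) = (1/62496 + 5*858) - 620 = (1/62496 + 4290) - 620 = 268107841/62496 - 620 = 229360321/62496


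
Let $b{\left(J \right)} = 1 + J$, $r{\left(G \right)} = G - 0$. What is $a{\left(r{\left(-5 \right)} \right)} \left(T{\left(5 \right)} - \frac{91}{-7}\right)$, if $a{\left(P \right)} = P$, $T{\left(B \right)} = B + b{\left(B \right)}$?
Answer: $-120$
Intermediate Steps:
$r{\left(G \right)} = G$ ($r{\left(G \right)} = G + 0 = G$)
$T{\left(B \right)} = 1 + 2 B$ ($T{\left(B \right)} = B + \left(1 + B\right) = 1 + 2 B$)
$a{\left(r{\left(-5 \right)} \right)} \left(T{\left(5 \right)} - \frac{91}{-7}\right) = - 5 \left(\left(1 + 2 \cdot 5\right) - \frac{91}{-7}\right) = - 5 \left(\left(1 + 10\right) - -13\right) = - 5 \left(11 + 13\right) = \left(-5\right) 24 = -120$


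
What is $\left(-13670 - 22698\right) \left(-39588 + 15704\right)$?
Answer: $868613312$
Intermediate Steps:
$\left(-13670 - 22698\right) \left(-39588 + 15704\right) = \left(-36368\right) \left(-23884\right) = 868613312$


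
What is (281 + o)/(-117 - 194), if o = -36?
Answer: -245/311 ≈ -0.78778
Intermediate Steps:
(281 + o)/(-117 - 194) = (281 - 36)/(-117 - 194) = 245/(-311) = 245*(-1/311) = -245/311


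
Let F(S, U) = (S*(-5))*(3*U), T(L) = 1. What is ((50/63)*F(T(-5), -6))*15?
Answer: 7500/7 ≈ 1071.4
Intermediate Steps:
F(S, U) = -15*S*U (F(S, U) = (-5*S)*(3*U) = -15*S*U)
((50/63)*F(T(-5), -6))*15 = ((50/63)*(-15*1*(-6)))*15 = ((50*(1/63))*90)*15 = ((50/63)*90)*15 = (500/7)*15 = 7500/7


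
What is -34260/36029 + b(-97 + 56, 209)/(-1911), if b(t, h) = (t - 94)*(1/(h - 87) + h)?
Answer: 5525596365/399993958 ≈ 13.814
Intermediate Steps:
b(t, h) = (-94 + t)*(h + 1/(-87 + h)) (b(t, h) = (-94 + t)*(1/(-87 + h) + h) = (-94 + t)*(h + 1/(-87 + h)))
-34260/36029 + b(-97 + 56, 209)/(-1911) = -34260/36029 + ((-94 + (-97 + 56) - 94*209² + 8178*209 + (-97 + 56)*209² - 87*209*(-97 + 56))/(-87 + 209))/(-1911) = -34260*1/36029 + ((-94 - 41 - 94*43681 + 1709202 - 41*43681 - 87*209*(-41))/122)*(-1/1911) = -34260/36029 + ((-94 - 41 - 4106014 + 1709202 - 1790921 + 745503)/122)*(-1/1911) = -34260/36029 + ((1/122)*(-3442365))*(-1/1911) = -34260/36029 - 3442365/122*(-1/1911) = -34260/36029 + 1147455/77714 = 5525596365/399993958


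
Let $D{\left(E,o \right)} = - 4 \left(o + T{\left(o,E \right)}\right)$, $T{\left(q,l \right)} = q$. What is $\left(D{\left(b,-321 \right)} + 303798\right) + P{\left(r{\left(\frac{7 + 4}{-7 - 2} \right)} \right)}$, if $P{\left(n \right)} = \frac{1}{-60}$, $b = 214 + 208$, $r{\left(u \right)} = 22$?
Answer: $\frac{18381959}{60} \approx 3.0637 \cdot 10^{5}$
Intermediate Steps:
$b = 422$
$P{\left(n \right)} = - \frac{1}{60}$
$D{\left(E,o \right)} = - 8 o$ ($D{\left(E,o \right)} = - 4 \left(o + o\right) = - 4 \cdot 2 o = - 8 o$)
$\left(D{\left(b,-321 \right)} + 303798\right) + P{\left(r{\left(\frac{7 + 4}{-7 - 2} \right)} \right)} = \left(\left(-8\right) \left(-321\right) + 303798\right) - \frac{1}{60} = \left(2568 + 303798\right) - \frac{1}{60} = 306366 - \frac{1}{60} = \frac{18381959}{60}$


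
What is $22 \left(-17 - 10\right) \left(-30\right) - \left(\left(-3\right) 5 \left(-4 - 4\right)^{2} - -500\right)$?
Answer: $18280$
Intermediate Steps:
$22 \left(-17 - 10\right) \left(-30\right) - \left(\left(-3\right) 5 \left(-4 - 4\right)^{2} - -500\right) = 22 \left(-17 - 10\right) \left(-30\right) - \left(- 15 \left(-8\right)^{2} + 500\right) = 22 \left(-27\right) \left(-30\right) - \left(\left(-15\right) 64 + 500\right) = \left(-594\right) \left(-30\right) - \left(-960 + 500\right) = 17820 - -460 = 17820 + 460 = 18280$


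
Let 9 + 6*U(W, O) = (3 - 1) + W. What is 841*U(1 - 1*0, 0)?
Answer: -841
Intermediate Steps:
U(W, O) = -7/6 + W/6 (U(W, O) = -3/2 + ((3 - 1) + W)/6 = -3/2 + (2 + W)/6 = -3/2 + (⅓ + W/6) = -7/6 + W/6)
841*U(1 - 1*0, 0) = 841*(-7/6 + (1 - 1*0)/6) = 841*(-7/6 + (1 + 0)/6) = 841*(-7/6 + (⅙)*1) = 841*(-7/6 + ⅙) = 841*(-1) = -841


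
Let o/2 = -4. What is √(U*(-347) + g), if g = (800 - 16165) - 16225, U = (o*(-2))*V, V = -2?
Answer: I*√20486 ≈ 143.13*I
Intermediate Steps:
o = -8 (o = 2*(-4) = -8)
U = -32 (U = -8*(-2)*(-2) = 16*(-2) = -32)
g = -31590 (g = -15365 - 16225 = -31590)
√(U*(-347) + g) = √(-32*(-347) - 31590) = √(11104 - 31590) = √(-20486) = I*√20486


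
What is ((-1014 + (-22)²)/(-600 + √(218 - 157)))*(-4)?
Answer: -1272000/359939 - 2120*√61/359939 ≈ -3.5799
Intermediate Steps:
((-1014 + (-22)²)/(-600 + √(218 - 157)))*(-4) = ((-1014 + 484)/(-600 + √61))*(-4) = -530/(-600 + √61)*(-4) = 2120/(-600 + √61)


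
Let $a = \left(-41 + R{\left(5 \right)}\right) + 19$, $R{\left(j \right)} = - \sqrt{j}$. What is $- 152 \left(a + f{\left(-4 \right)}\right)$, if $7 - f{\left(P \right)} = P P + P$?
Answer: $4104 + 152 \sqrt{5} \approx 4443.9$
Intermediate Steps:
$f{\left(P \right)} = 7 - P - P^{2}$ ($f{\left(P \right)} = 7 - \left(P P + P\right) = 7 - \left(P^{2} + P\right) = 7 - \left(P + P^{2}\right) = 7 - P - P^{2}$)
$a = -22 - \sqrt{5}$ ($a = \left(-41 - \sqrt{5}\right) + 19 = -22 - \sqrt{5} \approx -24.236$)
$- 152 \left(a + f{\left(-4 \right)}\right) = - 152 \left(\left(-22 - \sqrt{5}\right) - 5\right) = - 152 \left(-27 - \sqrt{5}\right) = 4104 + 152 \sqrt{5}$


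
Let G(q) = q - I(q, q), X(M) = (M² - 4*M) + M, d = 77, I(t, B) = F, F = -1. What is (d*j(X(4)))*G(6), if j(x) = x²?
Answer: 8624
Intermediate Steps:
I(t, B) = -1
X(M) = M² - 3*M
G(q) = 1 + q (G(q) = q - 1*(-1) = q + 1 = 1 + q)
(d*j(X(4)))*G(6) = (77*(4*(-3 + 4))²)*(1 + 6) = (77*(4*1)²)*7 = (77*4²)*7 = (77*16)*7 = 1232*7 = 8624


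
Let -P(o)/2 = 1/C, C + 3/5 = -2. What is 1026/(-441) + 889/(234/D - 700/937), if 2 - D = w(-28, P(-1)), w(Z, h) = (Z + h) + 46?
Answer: -4620183991/73572373 ≈ -62.798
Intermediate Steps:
C = -13/5 (C = -⅗ - 2 = -13/5 ≈ -2.6000)
P(o) = 10/13 (P(o) = -2/(-13/5) = -2*(-5/13) = 10/13)
w(Z, h) = 46 + Z + h
D = -218/13 (D = 2 - (46 - 28 + 10/13) = 2 - 1*244/13 = 2 - 244/13 = -218/13 ≈ -16.769)
1026/(-441) + 889/(234/D - 700/937) = 1026/(-441) + 889/(234/(-218/13) - 700/937) = 1026*(-1/441) + 889/(234*(-13/218) - 700*1/937) = -114/49 + 889/(-1521/109 - 700/937) = -114/49 + 889/(-1501477/102133) = -114/49 + 889*(-102133/1501477) = -114/49 - 90796237/1501477 = -4620183991/73572373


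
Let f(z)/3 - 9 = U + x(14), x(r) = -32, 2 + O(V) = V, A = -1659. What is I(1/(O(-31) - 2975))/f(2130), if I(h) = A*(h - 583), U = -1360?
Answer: -323258915/1386688 ≈ -233.12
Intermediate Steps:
O(V) = -2 + V
I(h) = 967197 - 1659*h (I(h) = -1659*(h - 583) = -1659*(-583 + h) = 967197 - 1659*h)
f(z) = -4149 (f(z) = 27 + 3*(-1360 - 32) = 27 + 3*(-1392) = 27 - 4176 = -4149)
I(1/(O(-31) - 2975))/f(2130) = (967197 - 1659/((-2 - 31) - 2975))/(-4149) = (967197 - 1659/(-33 - 2975))*(-1/4149) = (967197 - 1659/(-3008))*(-1/4149) = (967197 - 1659*(-1/3008))*(-1/4149) = (967197 + 1659/3008)*(-1/4149) = (2909330235/3008)*(-1/4149) = -323258915/1386688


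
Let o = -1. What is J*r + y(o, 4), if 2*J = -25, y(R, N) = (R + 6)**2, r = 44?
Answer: -525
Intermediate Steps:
y(R, N) = (6 + R)**2
J = -25/2 (J = (1/2)*(-25) = -25/2 ≈ -12.500)
J*r + y(o, 4) = -25/2*44 + (6 - 1)**2 = -550 + 5**2 = -550 + 25 = -525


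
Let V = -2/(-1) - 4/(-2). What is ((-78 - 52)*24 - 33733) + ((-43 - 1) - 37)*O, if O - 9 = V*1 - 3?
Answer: -37663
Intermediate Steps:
V = 4 (V = -2*(-1) - 4*(-1/2) = 2 + 2 = 4)
O = 10 (O = 9 + (4*1 - 3) = 9 + (4 - 3) = 9 + 1 = 10)
((-78 - 52)*24 - 33733) + ((-43 - 1) - 37)*O = ((-78 - 52)*24 - 33733) + ((-43 - 1) - 37)*10 = (-130*24 - 33733) + (-44 - 37)*10 = (-3120 - 33733) - 81*10 = -36853 - 810 = -37663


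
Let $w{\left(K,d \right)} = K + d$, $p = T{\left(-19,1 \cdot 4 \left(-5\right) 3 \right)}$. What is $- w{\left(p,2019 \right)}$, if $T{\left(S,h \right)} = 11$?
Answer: $-2030$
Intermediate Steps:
$p = 11$
$- w{\left(p,2019 \right)} = - (11 + 2019) = \left(-1\right) 2030 = -2030$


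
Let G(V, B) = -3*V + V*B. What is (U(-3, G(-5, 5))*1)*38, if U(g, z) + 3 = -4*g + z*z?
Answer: 4142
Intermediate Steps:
G(V, B) = -3*V + B*V
U(g, z) = -3 + z² - 4*g (U(g, z) = -3 + (-4*g + z*z) = -3 + (-4*g + z²) = -3 + (z² - 4*g) = -3 + z² - 4*g)
(U(-3, G(-5, 5))*1)*38 = ((-3 + (-5*(-3 + 5))² - 4*(-3))*1)*38 = ((-3 + (-5*2)² + 12)*1)*38 = ((-3 + (-10)² + 12)*1)*38 = ((-3 + 100 + 12)*1)*38 = (109*1)*38 = 109*38 = 4142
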